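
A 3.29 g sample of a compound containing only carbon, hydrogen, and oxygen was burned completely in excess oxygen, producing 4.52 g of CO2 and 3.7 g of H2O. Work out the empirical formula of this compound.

CH4O

mol C = 4.52 / 44.01 = 0.1027; mass C = 0.1027 × 12.01 = 1.233 g
mol H = 2 × (3.7 / 18.02) = 0.4107; mass H = 0.4107 × 1.008 = 0.4139 g
mass O = 3.29 − (1.647) = 1.643 g → mol O = 0.1027
Smallest is O at 0.1027 mol; normalising gives C 1.000, H 4.000, O 1.000
Ratio ≈ 1:4:1, so the empirical formula is CH4O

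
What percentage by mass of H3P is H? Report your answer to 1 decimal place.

Molar mass = 3(1.008) + 1(30.97) = 33.994 g/mol
Mass of H per mole = 3 × 1.008 = 3.024 g
% H = 3.024 / 33.994 × 100 = 8.9%

8.9%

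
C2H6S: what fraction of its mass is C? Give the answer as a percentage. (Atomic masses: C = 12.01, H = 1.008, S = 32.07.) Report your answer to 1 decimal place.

38.7%

Molar mass = 2(12.01) + 6(1.008) + 1(32.07) = 62.138 g/mol
Mass of C per mole = 2 × 12.01 = 24.020 g
% C = 24.020 / 62.138 × 100 = 38.7%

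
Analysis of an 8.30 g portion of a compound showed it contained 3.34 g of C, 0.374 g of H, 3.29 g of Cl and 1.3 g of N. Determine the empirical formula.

C3H4ClN

Moles — C: 3.34 / 12.01 = 0.2781 mol; H: 0.374 / 1.008 = 0.371 mol; Cl: 3.29 / 35.45 = 0.09281 mol; N: 1.3 / 14.01 = 0.09279 mol
Smallest is N at 0.09279 mol; normalising gives C 2.997, H 3.999, Cl 1.000, N 1.000
≈ 3:4:1:1 → C3H4ClN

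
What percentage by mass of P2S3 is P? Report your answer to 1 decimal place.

Molar mass = 2(30.97) + 3(32.07) = 158.150 g/mol
Mass of P per mole = 2 × 30.97 = 61.940 g
% P = 61.940 / 158.150 × 100 = 39.2%

39.2%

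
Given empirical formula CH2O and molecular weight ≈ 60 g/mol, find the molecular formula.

Empirical-formula mass = 30.03 g/mol
n = 60 / 30.03 = 2.00 ≈ 2
Molecular formula = (CH2O)2 = C2H4O2

C2H4O2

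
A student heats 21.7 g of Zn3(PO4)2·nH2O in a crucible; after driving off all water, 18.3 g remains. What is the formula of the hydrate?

Mass of water lost = 21.7 − 18.3 = 3.4 g → 3.4 / 18.02 = 0.1887 mol H2O
Molar mass of Zn3(PO4)2 = 386.08 g/mol → mol Zn3(PO4)2 = 18.3 / 386.08 = 0.0474
n = 0.1887 / 0.0474 = 3.98 ≈ 4 → Zn3(PO4)2·4H2O

Zn3(PO4)2·4H2O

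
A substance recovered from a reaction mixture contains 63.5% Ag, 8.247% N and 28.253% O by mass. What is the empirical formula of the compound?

Assume 100 g: 63.5 g Ag, 8.247 g N, 28.253 g O.
Ag: 63.5 g ÷ 107.87 g/mol = 0.5887 mol
N: 8.247 g ÷ 14.01 g/mol = 0.5887 mol
O: 28.253 g ÷ 16.00 g/mol = 1.766 mol
Divide by the smallest (0.5887 mol N): Ag 1.000, N 1.000, O 3.000
Ratio ≈ 1:1:3, so the empirical formula is AgNO3

AgNO3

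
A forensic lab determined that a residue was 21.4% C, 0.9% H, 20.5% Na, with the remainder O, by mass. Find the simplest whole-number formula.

C2HNaO4

Assume 100 g: 21.4 g C, 0.9 g H, 20.5 g Na, 57.2 g O.
Moles — C: 21.4 / 12.01 = 1.782 mol; H: 0.9 / 1.008 = 0.8929 mol; Na: 20.5 / 22.99 = 0.8917 mol; O: 57.2 / 16.00 = 3.575 mol
Smallest is Na at 0.8917 mol; normalising gives C 1.998, H 1.001, Na 1.000, O 4.009
≈ 2:1:1:4 → C2HNaO4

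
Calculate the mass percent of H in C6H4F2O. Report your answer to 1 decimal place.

Molar mass = 6(12.01) + 4(1.008) + 2(19.00) + 1(16.00) = 130.092 g/mol
Mass of H per mole = 4 × 1.008 = 4.032 g
% H = 4.032 / 130.092 × 100 = 3.1%

3.1%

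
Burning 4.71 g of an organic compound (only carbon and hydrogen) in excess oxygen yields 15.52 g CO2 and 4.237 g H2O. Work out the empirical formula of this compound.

C3H4

mol C = 15.52 / 44.01 = 0.3526; mass C = 0.3526 × 12.01 = 4.235 g
mol H = 2 × (4.237 / 18.02) = 0.4703; mass H = 0.4703 × 1.008 = 0.4740 g
Ratios (÷ 0.3526): C 1.000, H 1.334
Scaling by 3: C 3.00, H 4.00 → C3H4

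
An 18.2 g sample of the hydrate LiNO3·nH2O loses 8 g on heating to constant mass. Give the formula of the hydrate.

LiNO3·3H2O

Mass of anhydrous LiNO3 = 18.2 − 8 = 10.2 g
mol H2O = 8 / 18.02 = 0.444
Molar mass of LiNO3 = 68.95 g/mol → mol LiNO3 = 10.2 / 68.95 = 0.1479
n = 0.444 / 0.1479 = 3.00 ≈ 3 → LiNO3·3H2O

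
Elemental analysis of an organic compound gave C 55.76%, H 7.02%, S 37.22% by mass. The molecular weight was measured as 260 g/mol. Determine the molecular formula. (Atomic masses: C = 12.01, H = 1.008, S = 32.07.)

Assume 100 g: 55.76 g C, 7.02 g H, 37.22 g S.
n(C) = 55.76/12.01 = 4.643, n(H) = 7.02/1.008 = 6.964, n(S) = 37.22/32.07 = 1.161
Ratios (÷ 1.161): C 4.000, H 6.001, S 1.000
≈ 4:6:1 → C4H6S
Empirical-formula mass = 86.16 g/mol
n = 260 / 86.16 = 3.02 ≈ 3
Molecular formula = (C4H6S)×3 = C12H18S3

C12H18S3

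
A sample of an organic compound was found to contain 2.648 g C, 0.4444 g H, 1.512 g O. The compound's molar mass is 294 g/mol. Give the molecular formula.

C: 2.648 g ÷ 12.01 g/mol = 0.2205 mol
H: 0.4444 g ÷ 1.008 g/mol = 0.4409 mol
O: 1.512 g ÷ 16.00 g/mol = 0.0945 mol
Ratios (÷ 0.0945): C 2.333, H 4.665, O 1.000
×3: C 7.00, H 14.00, O 3.00 → C7H14O3
Empirical-formula mass = 146.18 g/mol
n = 294 / 146.18 = 2.01 ≈ 2
Molecular formula = (C7H14O3)×2 = C14H28O6

C14H28O6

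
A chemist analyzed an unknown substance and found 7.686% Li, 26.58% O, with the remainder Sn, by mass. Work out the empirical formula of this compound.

Li2O3Sn

Assume 100 g: 7.686 g Li, 26.58 g O, 65.734 g Sn.
Moles — Li: 7.686 / 6.94 = 1.107 mol; O: 26.58 / 16.00 = 1.661 mol; Sn: 65.734 / 118.71 = 0.5537 mol
Divide by the smallest (0.5537 mol Sn): Li 2.000, O 3.000, Sn 1.000
≈ 2:3:1 → Li2O3Sn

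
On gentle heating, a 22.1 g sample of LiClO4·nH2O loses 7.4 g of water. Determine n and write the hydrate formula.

LiClO4·3H2O

Mass of anhydrous LiClO4 = 22.1 − 7.4 = 14.7 g
mol H2O = 7.4 / 18.02 = 0.4107
Molar mass of LiClO4 = 106.39 g/mol → mol LiClO4 = 14.7 / 106.39 = 0.1382
n = 0.4107 / 0.1382 = 2.97 ≈ 3 → LiClO4·3H2O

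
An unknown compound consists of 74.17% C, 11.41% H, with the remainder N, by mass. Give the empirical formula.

C6H11N

Assume 100 g: 74.17 g C, 11.41 g H, 14.42 g N.
C: 74.17 g ÷ 12.01 g/mol = 6.176 mol
H: 11.41 g ÷ 1.008 g/mol = 11.32 mol
N: 14.42 g ÷ 14.01 g/mol = 1.029 mol
Smallest is N at 1.029 mol; normalising gives C 6.000, H 10.998, N 1.000
≈ 6:11:1 → C6H11N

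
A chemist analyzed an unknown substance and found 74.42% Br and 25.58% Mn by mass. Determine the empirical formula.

Assume 100 g: 74.42 g Br, 25.58 g Mn.
Moles — Br: 74.42 / 79.90 = 0.9314 mol; Mn: 25.58 / 54.94 = 0.4656 mol
Ratios (÷ 0.4656): Br 2.000, Mn 1.000
≈ 2:1 → Br2Mn

Br2Mn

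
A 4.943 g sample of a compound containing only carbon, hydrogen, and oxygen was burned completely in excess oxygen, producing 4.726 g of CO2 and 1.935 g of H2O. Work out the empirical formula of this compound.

CH2O2

mol C = 4.726 / 44.01 = 0.1074; mass C = 0.1074 × 12.01 = 1.290 g
mol H = 2 × (1.935 / 18.02) = 0.2148; mass H = 0.2148 × 1.008 = 0.2165 g
mass O = 4.943 − (1.506) = 3.437 g → mol O = 0.2148
Smallest is C at 0.1074 mol; normalising gives C 1.000, H 2.000, O 2.000
→ CH2O2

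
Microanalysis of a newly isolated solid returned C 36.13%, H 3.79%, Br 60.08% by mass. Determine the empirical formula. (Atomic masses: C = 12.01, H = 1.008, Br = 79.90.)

C4H5Br

Assume 100 g: 36.13 g C, 3.79 g H, 60.08 g Br.
n(C) = 36.13/12.01 = 3.008, n(H) = 3.79/1.008 = 3.76, n(Br) = 60.08/79.90 = 0.7519
Ratios (÷ 0.7519): C 4.001, H 5.000, Br 1.000
Ratio ≈ 4:5:1, so the empirical formula is C4H5Br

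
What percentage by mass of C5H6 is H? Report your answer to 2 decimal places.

Molar mass = 5(12.01) + 6(1.008) = 66.098 g/mol
Mass of H per mole = 6 × 1.008 = 6.048 g
% H = 6.048 / 66.098 × 100 = 9.15%

9.15%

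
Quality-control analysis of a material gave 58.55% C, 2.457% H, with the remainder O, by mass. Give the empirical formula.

Assume 100 g: 58.55 g C, 2.457 g H, 38.993 g O.
Moles — C: 58.55 / 12.01 = 4.875 mol; H: 2.457 / 1.008 = 2.438 mol; O: 38.993 / 16.00 = 2.437 mol
Smallest is O at 2.437 mol; normalising gives C 2.000, H 1.000, O 1.000
→ C2HO

C2HO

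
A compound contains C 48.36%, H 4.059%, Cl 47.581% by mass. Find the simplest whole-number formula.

Assume 100 g: 48.36 g C, 4.059 g H, 47.581 g Cl.
Moles — C: 48.36 / 12.01 = 4.027 mol; H: 4.059 / 1.008 = 4.027 mol; Cl: 47.581 / 35.45 = 1.342 mol
Smallest is Cl at 1.342 mol; normalising gives C 3.000, H 3.000, Cl 1.000
≈ 3:3:1 → C3H3Cl

C3H3Cl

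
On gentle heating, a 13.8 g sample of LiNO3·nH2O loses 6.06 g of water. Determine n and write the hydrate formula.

Mass of anhydrous LiNO3 = 13.8 − 6.06 = 7.74 g
mol H2O = 6.06 / 18.02 = 0.3363
Molar mass of LiNO3 = 68.95 g/mol → mol LiNO3 = 7.74 / 68.95 = 0.1123
n = 0.3363 / 0.1123 = 3.00 ≈ 3 → LiNO3·3H2O

LiNO3·3H2O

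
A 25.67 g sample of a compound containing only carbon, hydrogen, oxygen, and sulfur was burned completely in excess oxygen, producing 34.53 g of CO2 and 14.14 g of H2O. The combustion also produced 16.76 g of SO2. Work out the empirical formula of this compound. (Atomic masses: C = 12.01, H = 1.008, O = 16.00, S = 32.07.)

mol C = 34.53 / 44.01 = 0.7846; mass C = 0.7846 × 12.01 = 9.423 g
mol H = 2 × (14.14 / 18.02) = 1.569; mass H = 1.569 × 1.008 = 1.582 g
mol S = 16.76 / 64.07 = 0.2616; mass S = 8.389 g
mass O = 25.67 − (19.39) = 6.276 g → mol O = 0.3922
Ratios (÷ 0.2616): C 2.999, H 5.999, O 1.499, S 1.000
Multiply by 2: C 6.00, H 12.00, O 3.00, S 2.00 → C6H12O3S2

C6H12O3S2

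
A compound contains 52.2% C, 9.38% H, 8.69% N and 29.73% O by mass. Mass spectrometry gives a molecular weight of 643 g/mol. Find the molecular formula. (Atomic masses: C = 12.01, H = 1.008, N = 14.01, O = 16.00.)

Assume 100 g: 52.2 g C, 9.38 g H, 8.69 g N, 29.73 g O.
Moles — C: 52.2 / 12.01 = 4.346 mol; H: 9.38 / 1.008 = 9.306 mol; N: 8.69 / 14.01 = 0.6203 mol; O: 29.73 / 16.00 = 1.858 mol
Ratios (÷ 0.6203): C 7.007, H 15.002, N 1.000, O 2.996
Ratio ≈ 7:15:1:3, so the empirical formula is C7H15NO3
Empirical-formula mass = 161.20 g/mol
n = 643 / 161.20 = 3.99 ≈ 4
Molecular formula = (C7H15NO3)×4 = C28H60N4O12

C28H60N4O12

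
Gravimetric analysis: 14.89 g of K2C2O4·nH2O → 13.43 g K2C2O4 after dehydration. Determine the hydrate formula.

K2C2O4·H2O

Mass of water lost = 14.89 − 13.43 = 1.46 g → 1.46 / 18.02 = 0.08102 mol H2O
Molar mass of K2C2O4 = 166.22 g/mol → mol K2C2O4 = 13.43 / 166.22 = 0.0808
n = 0.08102 / 0.0808 = 1.00 ≈ 1 → K2C2O4·H2O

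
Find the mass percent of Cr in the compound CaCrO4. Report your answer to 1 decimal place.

Molar mass = 1(40.08) + 1(52.00) + 4(16.00) = 156.080 g/mol
Mass of Cr per mole = 1 × 52.00 = 52.000 g
% Cr = 52.000 / 156.080 × 100 = 33.3%

33.3%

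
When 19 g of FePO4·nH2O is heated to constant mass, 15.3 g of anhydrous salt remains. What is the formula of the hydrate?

FePO4·2H2O

Mass of water lost = 19 − 15.3 = 3.7 g → 3.7 / 18.02 = 0.2053 mol H2O
Molar mass of FePO4 = 150.82 g/mol → mol FePO4 = 15.3 / 150.82 = 0.1014
n = 0.2053 / 0.1014 = 2.02 ≈ 2 → FePO4·2H2O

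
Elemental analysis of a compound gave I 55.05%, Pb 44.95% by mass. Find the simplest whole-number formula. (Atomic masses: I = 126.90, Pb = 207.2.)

Assume 100 g: 55.05 g I, 44.95 g Pb.
I: 55.05 g ÷ 126.90 g/mol = 0.4338 mol
Pb: 44.95 g ÷ 207.2 g/mol = 0.2169 mol
Divide by the smallest (0.2169 mol Pb): I 2.000, Pb 1.000
→ I2Pb

I2Pb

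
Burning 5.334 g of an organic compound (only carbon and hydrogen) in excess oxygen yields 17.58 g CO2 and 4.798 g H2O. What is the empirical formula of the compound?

mol C = 17.58 / 44.01 = 0.3995; mass C = 0.3995 × 12.01 = 4.797 g
mol H = 2 × (4.798 / 18.02) = 0.5325; mass H = 0.5325 × 1.008 = 0.5368 g
Divide by the smallest (0.3995 mol C): C 1.000, H 1.333
Multiply by 3: C 3.00, H 4.00 → C3H4

C3H4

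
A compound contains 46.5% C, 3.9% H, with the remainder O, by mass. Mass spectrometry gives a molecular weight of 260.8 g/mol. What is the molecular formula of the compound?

C10H10O8

Assume 100 g: 46.5 g C, 3.9 g H, 49.6 g O.
Moles — C: 46.5 / 12.01 = 3.872 mol; H: 3.9 / 1.008 = 3.869 mol; O: 49.6 / 16.00 = 3.1 mol
Smallest is O at 3.1 mol; normalising gives C 1.249, H 1.248, O 1.000
Scaling by 4: C 5.00, H 4.99, O 4.00 → C5H5O4
Empirical-formula mass = 129.09 g/mol
n = 260.8 / 129.09 = 2.02 ≈ 2
Molecular formula = (C5H5O4)×2 = C10H10O8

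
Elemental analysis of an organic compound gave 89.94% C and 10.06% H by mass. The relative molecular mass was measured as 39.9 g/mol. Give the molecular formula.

Assume 100 g: 89.94 g C, 10.06 g H.
n(C) = 89.94/12.01 = 7.489, n(H) = 10.06/1.008 = 9.98
Ratios (÷ 7.489): C 1.000, H 1.333
Multiply by 3: C 3.00, H 4.00 → C3H4
Empirical-formula mass = 40.06 g/mol
n = 39.9 / 40.06 = 1.00 ≈ 1
Molecular formula = empirical formula = C3H4

C3H4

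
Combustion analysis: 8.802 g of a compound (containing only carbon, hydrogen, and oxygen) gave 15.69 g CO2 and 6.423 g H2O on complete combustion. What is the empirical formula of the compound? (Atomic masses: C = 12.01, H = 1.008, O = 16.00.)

mol C = 15.69 / 44.01 = 0.3565; mass C = 0.3565 × 12.01 = 4.282 g
mol H = 2 × (6.423 / 18.02) = 0.7129; mass H = 0.7129 × 1.008 = 0.7186 g
mass O = 8.802 − (5.000) = 3.802 g → mol O = 0.2376
Divide by the smallest (0.2376 mol O): C 1.500, H 3.000, O 1.000
Scaling by 2: C 3.00, H 6.00, O 2.00 → C3H6O2

C3H6O2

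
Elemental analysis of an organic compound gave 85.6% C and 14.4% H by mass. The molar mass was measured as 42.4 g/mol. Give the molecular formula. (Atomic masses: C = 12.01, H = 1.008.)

C3H6

Assume 100 g: 85.6 g C, 14.4 g H.
Moles — C: 85.6 / 12.01 = 7.127 mol; H: 14.4 / 1.008 = 14.29 mol
Divide by the smallest (7.127 mol C): C 1.000, H 2.004
≈ 1:2 → CH2
Empirical-formula mass = 14.03 g/mol
n = 42.4 / 14.03 = 3.02 ≈ 3
Molecular formula = (CH2)×3 = C3H6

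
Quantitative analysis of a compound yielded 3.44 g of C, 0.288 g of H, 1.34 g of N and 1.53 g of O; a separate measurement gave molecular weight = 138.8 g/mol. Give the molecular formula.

Moles — C: 3.44 / 12.01 = 0.2864 mol; H: 0.288 / 1.008 = 0.2857 mol; N: 1.34 / 14.01 = 0.09565 mol; O: 1.53 / 16.00 = 0.09563 mol
Ratios (÷ 0.09563): C 2.995, H 2.988, N 1.000, O 1.000
Ratio ≈ 3:3:1:1, so the empirical formula is C3H3NO
Empirical-formula mass = 69.06 g/mol
n = 138.8 / 69.06 = 2.01 ≈ 2
Molecular formula = (C3H3NO)×2 = C6H6N2O2

C6H6N2O2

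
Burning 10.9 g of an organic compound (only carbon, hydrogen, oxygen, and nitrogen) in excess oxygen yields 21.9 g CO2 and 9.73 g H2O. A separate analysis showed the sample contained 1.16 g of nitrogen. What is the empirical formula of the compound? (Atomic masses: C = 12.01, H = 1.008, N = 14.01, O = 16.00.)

C6H13NO2

mol C = 21.9 / 44.01 = 0.4976; mass C = 0.4976 × 12.01 = 5.976 g
mol H = 2 × (9.73 / 18.02) = 1.080; mass H = 1.080 × 1.008 = 1.089 g
mol N = 1.16 / 14.01 = 0.08280
mass O = 10.9 − (8.225) = 2.675 g → mol O = 0.1672
Ratios (÷ 0.0828): C 6.010, H 13.043, N 1.000, O 2.019
Ratio ≈ 6:13:1:2, so the empirical formula is C6H13NO2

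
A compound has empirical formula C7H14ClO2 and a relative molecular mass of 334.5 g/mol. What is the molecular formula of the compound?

C14H28Cl2O4

Empirical-formula mass = 165.63 g/mol
n = 334.5 / 165.63 = 2.02 ≈ 2
Molecular formula = (C7H14ClO2)2 = C14H28Cl2O4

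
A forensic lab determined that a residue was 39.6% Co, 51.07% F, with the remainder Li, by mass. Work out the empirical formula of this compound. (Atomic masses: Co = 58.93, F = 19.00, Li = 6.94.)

Assume 100 g: 39.6 g Co, 51.07 g F, 9.33 g Li.
Co: 39.6 g ÷ 58.93 g/mol = 0.672 mol
F: 51.07 g ÷ 19.00 g/mol = 2.688 mol
Li: 9.33 g ÷ 6.94 g/mol = 1.344 mol
Ratios (÷ 0.672): Co 1.000, F 4.000, Li 2.001
Ratio ≈ 1:4:2, so the empirical formula is CoF4Li2

CoF4Li2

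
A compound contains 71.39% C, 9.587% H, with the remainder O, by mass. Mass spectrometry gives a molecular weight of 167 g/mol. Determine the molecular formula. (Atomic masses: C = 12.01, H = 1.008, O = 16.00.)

C10H16O2

Assume 100 g: 71.39 g C, 9.587 g H, 19.023 g O.
n(C) = 71.39/12.01 = 5.944, n(H) = 9.587/1.008 = 9.511, n(O) = 19.023/16.00 = 1.189
Divide by the smallest (1.189 mol O): C 5.000, H 8.000, O 1.000
Ratio ≈ 5:8:1, so the empirical formula is C5H8O
Empirical-formula mass = 84.11 g/mol
n = 167 / 84.11 = 1.99 ≈ 2
Molecular formula = (C5H8O)×2 = C10H16O2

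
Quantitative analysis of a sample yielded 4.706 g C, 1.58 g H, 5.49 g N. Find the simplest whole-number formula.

C: 4.706 g ÷ 12.01 g/mol = 0.3918 mol
H: 1.58 g ÷ 1.008 g/mol = 1.567 mol
N: 5.49 g ÷ 14.01 g/mol = 0.3919 mol
Smallest is C at 0.3918 mol; normalising gives C 1.000, H 4.000, N 1.000
Ratio ≈ 1:4:1, so the empirical formula is CH4N

CH4N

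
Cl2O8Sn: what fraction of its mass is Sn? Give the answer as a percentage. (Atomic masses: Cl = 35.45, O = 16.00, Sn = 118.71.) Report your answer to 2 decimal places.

37.38%

Molar mass = 2(35.45) + 8(16.00) + 1(118.71) = 317.610 g/mol
Mass of Sn per mole = 1 × 118.71 = 118.710 g
% Sn = 118.710 / 317.610 × 100 = 37.38%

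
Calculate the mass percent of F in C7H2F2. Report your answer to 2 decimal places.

Molar mass = 7(12.01) + 2(1.008) + 2(19.00) = 124.086 g/mol
Mass of F per mole = 2 × 19.00 = 38.000 g
% F = 38.000 / 124.086 × 100 = 30.62%

30.62%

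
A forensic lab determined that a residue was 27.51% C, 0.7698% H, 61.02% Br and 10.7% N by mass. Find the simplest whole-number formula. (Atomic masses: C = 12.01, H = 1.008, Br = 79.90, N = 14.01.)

C3HBrN

Assume 100 g: 27.51 g C, 0.7698 g H, 61.02 g Br, 10.7 g N.
n(C) = 27.51/12.01 = 2.291, n(H) = 0.7698/1.008 = 0.7637, n(Br) = 61.02/79.90 = 0.7637, n(N) = 10.7/14.01 = 0.7637
Ratios (÷ 0.7637): C 2.999, H 1.000, Br 1.000, N 1.000
≈ 3:1:1:1 → C3HBrN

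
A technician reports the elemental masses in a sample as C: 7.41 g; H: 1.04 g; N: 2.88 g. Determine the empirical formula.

C3H5N

Moles — C: 7.41 / 12.01 = 0.617 mol; H: 1.04 / 1.008 = 1.032 mol; N: 2.88 / 14.01 = 0.2056 mol
Smallest is N at 0.2056 mol; normalising gives C 3.001, H 5.019, N 1.000
→ C3H5N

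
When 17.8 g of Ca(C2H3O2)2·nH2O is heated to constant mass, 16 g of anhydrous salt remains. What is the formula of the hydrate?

Ca(C2H3O2)2·H2O

Mass of water lost = 17.8 − 16 = 1.8 g → 1.8 / 18.02 = 0.09989 mol H2O
Molar mass of Ca(C2H3O2)2 = 158.17 g/mol → mol Ca(C2H3O2)2 = 16 / 158.17 = 0.1012
n = 0.09989 / 0.1012 = 0.99 ≈ 1 → Ca(C2H3O2)2·H2O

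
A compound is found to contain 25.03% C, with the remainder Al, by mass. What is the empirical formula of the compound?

C3Al4

Assume 100 g: 25.03 g C, 74.97 g Al.
n(C) = 25.03/12.01 = 2.084, n(Al) = 74.97/26.98 = 2.779
Ratios (÷ 2.084): C 1.000, Al 1.333
×3: C 3.00, Al 4.00 → C3Al4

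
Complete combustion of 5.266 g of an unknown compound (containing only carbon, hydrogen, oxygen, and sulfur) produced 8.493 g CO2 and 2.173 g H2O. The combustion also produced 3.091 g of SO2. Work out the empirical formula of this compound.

mol C = 8.493 / 44.01 = 0.1930; mass C = 0.1930 × 12.01 = 2.318 g
mol H = 2 × (2.173 / 18.02) = 0.2412; mass H = 0.2412 × 1.008 = 0.2431 g
mol S = 3.091 / 64.07 = 0.04824; mass S = 1.547 g
mass O = 5.266 − (4.108) = 1.158 g → mol O = 0.07238
Divide by the smallest (0.04824 mol S): C 4.000, H 4.999, O 1.500, S 1.000
×2: C 8.00, H 10.00, O 3.00, S 2.00 → C8H10O3S2

C8H10O3S2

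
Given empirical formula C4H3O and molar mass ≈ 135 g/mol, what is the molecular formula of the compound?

C8H6O2

Empirical-formula mass = 67.06 g/mol
n = 135 / 67.06 = 2.01 ≈ 2
Molecular formula = (C4H3O)2 = C8H6O2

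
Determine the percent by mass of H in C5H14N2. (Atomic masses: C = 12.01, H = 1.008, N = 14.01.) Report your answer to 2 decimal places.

13.81%

Molar mass = 5(12.01) + 14(1.008) + 2(14.01) = 102.182 g/mol
Mass of H per mole = 14 × 1.008 = 14.112 g
% H = 14.112 / 102.182 × 100 = 13.81%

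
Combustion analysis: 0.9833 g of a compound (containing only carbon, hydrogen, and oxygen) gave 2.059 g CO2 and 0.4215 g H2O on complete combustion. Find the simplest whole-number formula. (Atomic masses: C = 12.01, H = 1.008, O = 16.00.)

mol C = 2.059 / 44.01 = 0.04678; mass C = 0.04678 × 12.01 = 0.5619 g
mol H = 2 × (0.4215 / 18.02) = 0.04678; mass H = 0.04678 × 1.008 = 0.04716 g
mass O = 0.9833 − (0.6090) = 0.3743 g → mol O = 0.02339
Smallest is O at 0.02339 mol; normalising gives C 2.000, H 2.000, O 1.000
→ C2H2O

C2H2O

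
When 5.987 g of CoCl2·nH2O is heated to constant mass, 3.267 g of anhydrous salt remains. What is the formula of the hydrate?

Mass of water lost = 5.987 − 3.267 = 2.72 g → 2.72 / 18.02 = 0.1509 mol H2O
Molar mass of CoCl2 = 129.83 g/mol → mol CoCl2 = 3.267 / 129.83 = 0.02516
n = 0.1509 / 0.02516 = 6.00 ≈ 6 → CoCl2·6H2O

CoCl2·6H2O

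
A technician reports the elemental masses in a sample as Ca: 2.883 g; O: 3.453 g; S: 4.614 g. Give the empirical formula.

Moles — Ca: 2.883 / 40.08 = 0.07193 mol; O: 3.453 / 16.00 = 0.2158 mol; S: 4.614 / 32.07 = 0.1439 mol
Ratios (÷ 0.07193): Ca 1.000, O 3.000, S 2.000
Ratio ≈ 1:3:2, so the empirical formula is CaO3S2

CaO3S2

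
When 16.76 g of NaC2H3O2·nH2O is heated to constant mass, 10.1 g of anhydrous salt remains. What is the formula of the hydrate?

Mass of water lost = 16.76 − 10.1 = 6.66 g → 6.66 / 18.02 = 0.3696 mol H2O
Molar mass of NaC2H3O2 = 82.03 g/mol → mol NaC2H3O2 = 10.1 / 82.03 = 0.1231
n = 0.3696 / 0.1231 = 3.00 ≈ 3 → NaC2H3O2·3H2O

NaC2H3O2·3H2O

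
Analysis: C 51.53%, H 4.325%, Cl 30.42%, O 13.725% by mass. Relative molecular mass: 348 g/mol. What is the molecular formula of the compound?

Assume 100 g: 51.53 g C, 4.325 g H, 30.42 g Cl, 13.725 g O.
Moles — C: 51.53 / 12.01 = 4.291 mol; H: 4.325 / 1.008 = 4.291 mol; Cl: 30.42 / 35.45 = 0.8581 mol; O: 13.725 / 16.00 = 0.8578 mol
Smallest is O at 0.8578 mol; normalising gives C 5.002, H 5.002, Cl 1.000, O 1.000
→ C5H5ClO
Empirical-formula mass = 116.54 g/mol
n = 348 / 116.54 = 2.99 ≈ 3
Molecular formula = (C5H5ClO)×3 = C15H15Cl3O3

C15H15Cl3O3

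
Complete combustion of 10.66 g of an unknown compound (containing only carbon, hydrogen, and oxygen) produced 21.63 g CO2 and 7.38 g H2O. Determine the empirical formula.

C6H10O3

mol C = 21.63 / 44.01 = 0.4915; mass C = 0.4915 × 12.01 = 5.903 g
mol H = 2 × (7.38 / 18.02) = 0.8191; mass H = 0.8191 × 1.008 = 0.8256 g
mass O = 10.66 − (6.728) = 3.932 g → mol O = 0.2457
Divide by the smallest (0.2457 mol O): C 2.000, H 3.333, O 1.000
×3: C 6.00, H 10.00, O 3.00 → C6H10O3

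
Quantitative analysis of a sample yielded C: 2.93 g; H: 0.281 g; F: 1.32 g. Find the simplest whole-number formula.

C7H8F2

Moles — C: 2.93 / 12.01 = 0.244 mol; H: 0.281 / 1.008 = 0.2788 mol; F: 1.32 / 19.00 = 0.06947 mol
Smallest is F at 0.06947 mol; normalising gives C 3.512, H 4.013, F 1.000
Scaling by 2: C 7.02, H 8.03, F 2.00 → C7H8F2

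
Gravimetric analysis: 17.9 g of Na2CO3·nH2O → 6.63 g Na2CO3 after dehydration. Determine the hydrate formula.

Na2CO3·10H2O

Mass of water lost = 17.9 − 6.63 = 11.27 g → 11.27 / 18.02 = 0.6254 mol H2O
Molar mass of Na2CO3 = 105.99 g/mol → mol Na2CO3 = 6.63 / 105.99 = 0.06255
n = 0.6254 / 0.06255 = 10.00 ≈ 10 → Na2CO3·10H2O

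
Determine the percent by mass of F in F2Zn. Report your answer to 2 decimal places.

Molar mass = 2(19.00) + 1(65.38) = 103.380 g/mol
Mass of F per mole = 2 × 19.00 = 38.000 g
% F = 38.000 / 103.380 × 100 = 36.76%

36.76%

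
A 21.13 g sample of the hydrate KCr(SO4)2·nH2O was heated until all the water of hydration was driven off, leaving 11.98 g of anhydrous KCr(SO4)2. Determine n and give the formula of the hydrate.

Mass of water lost = 21.13 − 11.98 = 9.15 g → 9.15 / 18.02 = 0.5078 mol H2O
Molar mass of KCr(SO4)2 = 283.24 g/mol → mol KCr(SO4)2 = 11.98 / 283.24 = 0.0423
n = 0.5078 / 0.0423 = 12.01 ≈ 12 → KCr(SO4)2·12H2O

KCr(SO4)2·12H2O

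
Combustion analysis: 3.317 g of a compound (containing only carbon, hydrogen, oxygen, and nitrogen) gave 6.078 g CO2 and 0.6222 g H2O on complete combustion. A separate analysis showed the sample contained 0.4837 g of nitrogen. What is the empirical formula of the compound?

mol C = 6.078 / 44.01 = 0.1381; mass C = 0.1381 × 12.01 = 1.659 g
mol H = 2 × (0.6222 / 18.02) = 0.06906; mass H = 0.06906 × 1.008 = 0.06961 g
mol N = 0.4837 / 14.01 = 0.03453
mass O = 3.317 − (2.212) = 1.105 g → mol O = 0.06907
Smallest is N at 0.03453 mol; normalising gives C 4.000, H 2.000, N 1.000, O 2.000
Ratio ≈ 4:2:1:2, so the empirical formula is C4H2NO2

C4H2NO2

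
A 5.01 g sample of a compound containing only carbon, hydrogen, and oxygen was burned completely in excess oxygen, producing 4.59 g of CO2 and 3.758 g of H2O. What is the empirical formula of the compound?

mol C = 4.59 / 44.01 = 0.1043; mass C = 0.1043 × 12.01 = 1.253 g
mol H = 2 × (3.758 / 18.02) = 0.4171; mass H = 0.4171 × 1.008 = 0.4204 g
mass O = 5.01 − (1.673) = 3.337 g → mol O = 0.2086
Ratios (÷ 0.1043): C 1.000, H 3.999, O 2.000
→ CH4O2

CH4O2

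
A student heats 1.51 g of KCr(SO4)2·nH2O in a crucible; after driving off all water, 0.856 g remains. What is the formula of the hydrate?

Mass of water lost = 1.51 − 0.856 = 0.654 g → 0.654 / 18.02 = 0.03629 mol H2O
Molar mass of KCr(SO4)2 = 283.24 g/mol → mol KCr(SO4)2 = 0.856 / 283.24 = 0.003022
n = 0.03629 / 0.003022 = 12.01 ≈ 12 → KCr(SO4)2·12H2O

KCr(SO4)2·12H2O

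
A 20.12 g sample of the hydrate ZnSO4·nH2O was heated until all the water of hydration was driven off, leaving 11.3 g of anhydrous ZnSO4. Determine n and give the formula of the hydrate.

ZnSO4·7H2O

Mass of water lost = 20.12 − 11.3 = 8.82 g → 8.82 / 18.02 = 0.4895 mol H2O
Molar mass of ZnSO4 = 161.45 g/mol → mol ZnSO4 = 11.3 / 161.45 = 0.06999
n = 0.4895 / 0.06999 = 6.99 ≈ 7 → ZnSO4·7H2O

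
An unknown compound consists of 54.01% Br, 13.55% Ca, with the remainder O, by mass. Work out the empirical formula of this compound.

Br2CaO6

Assume 100 g: 54.01 g Br, 13.55 g Ca, 32.44 g O.
Moles — Br: 54.01 / 79.90 = 0.676 mol; Ca: 13.55 / 40.08 = 0.3381 mol; O: 32.44 / 16.00 = 2.027 mol
Divide by the smallest (0.3381 mol Ca): Br 1.999, Ca 1.000, O 5.997
≈ 2:1:6 → Br2CaO6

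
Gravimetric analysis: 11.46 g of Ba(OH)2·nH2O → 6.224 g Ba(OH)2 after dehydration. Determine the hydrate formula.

Ba(OH)2·8H2O

Mass of water lost = 11.46 − 6.224 = 5.236 g → 5.236 / 18.02 = 0.2906 mol H2O
Molar mass of Ba(OH)2 = 171.35 g/mol → mol Ba(OH)2 = 6.224 / 171.35 = 0.03632
n = 0.2906 / 0.03632 = 8.00 ≈ 8 → Ba(OH)2·8H2O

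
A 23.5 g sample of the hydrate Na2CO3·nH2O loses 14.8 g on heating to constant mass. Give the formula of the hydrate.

Na2CO3·10H2O

Mass of anhydrous Na2CO3 = 23.5 − 14.8 = 8.7 g
mol H2O = 14.8 / 18.02 = 0.8213
Molar mass of Na2CO3 = 105.99 g/mol → mol Na2CO3 = 8.7 / 105.99 = 0.08208
n = 0.8213 / 0.08208 = 10.01 ≈ 10 → Na2CO3·10H2O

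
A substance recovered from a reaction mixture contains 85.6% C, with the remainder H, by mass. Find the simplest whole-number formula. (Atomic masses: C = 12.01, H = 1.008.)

CH2

Assume 100 g: 85.6 g C, 14.4 g H.
n(C) = 85.6/12.01 = 7.127, n(H) = 14.4/1.008 = 14.29
Ratios (÷ 7.127): C 1.000, H 2.004
Ratio ≈ 1:2, so the empirical formula is CH2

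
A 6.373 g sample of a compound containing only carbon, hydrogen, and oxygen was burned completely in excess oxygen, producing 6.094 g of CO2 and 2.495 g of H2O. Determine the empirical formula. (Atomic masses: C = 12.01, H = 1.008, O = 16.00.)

CH2O2

mol C = 6.094 / 44.01 = 0.1385; mass C = 0.1385 × 12.01 = 1.663 g
mol H = 2 × (2.495 / 18.02) = 0.2769; mass H = 0.2769 × 1.008 = 0.2791 g
mass O = 6.373 − (1.942) = 4.431 g → mol O = 0.2769
Smallest is C at 0.1385 mol; normalising gives C 1.000, H 2.000, O 2.000
Ratio ≈ 1:2:2, so the empirical formula is CH2O2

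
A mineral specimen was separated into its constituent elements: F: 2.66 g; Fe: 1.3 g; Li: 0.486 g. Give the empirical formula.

F6FeLi3

F: 2.66 g ÷ 19.00 g/mol = 0.14 mol
Fe: 1.3 g ÷ 55.85 g/mol = 0.02328 mol
Li: 0.486 g ÷ 6.94 g/mol = 0.07003 mol
Smallest is Fe at 0.02328 mol; normalising gives F 6.015, Fe 1.000, Li 3.009
Ratio ≈ 6:1:3, so the empirical formula is F6FeLi3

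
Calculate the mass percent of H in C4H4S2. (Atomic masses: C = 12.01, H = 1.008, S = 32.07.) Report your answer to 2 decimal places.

Molar mass = 4(12.01) + 4(1.008) + 2(32.07) = 116.212 g/mol
Mass of H per mole = 4 × 1.008 = 4.032 g
% H = 4.032 / 116.212 × 100 = 3.47%

3.47%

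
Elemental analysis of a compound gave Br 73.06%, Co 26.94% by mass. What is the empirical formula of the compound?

Assume 100 g: 73.06 g Br, 26.94 g Co.
Br: 73.06 g ÷ 79.90 g/mol = 0.9144 mol
Co: 26.94 g ÷ 58.93 g/mol = 0.4572 mol
Divide by the smallest (0.4572 mol Co): Br 2.000, Co 1.000
→ Br2Co

Br2Co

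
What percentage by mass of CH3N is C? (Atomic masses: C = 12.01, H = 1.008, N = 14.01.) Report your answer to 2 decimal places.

Molar mass = 1(12.01) + 3(1.008) + 1(14.01) = 29.044 g/mol
Mass of C per mole = 1 × 12.01 = 12.010 g
% C = 12.010 / 29.044 × 100 = 41.35%

41.35%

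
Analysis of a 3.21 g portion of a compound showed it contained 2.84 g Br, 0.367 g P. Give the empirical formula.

Br3P

Moles — Br: 2.84 / 79.90 = 0.03554 mol; P: 0.367 / 30.97 = 0.01185 mol
Smallest is P at 0.01185 mol; normalising gives Br 2.999, P 1.000
→ Br3P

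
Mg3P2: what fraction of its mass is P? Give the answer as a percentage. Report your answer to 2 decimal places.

Molar mass = 3(24.31) + 2(30.97) = 134.870 g/mol
Mass of P per mole = 2 × 30.97 = 61.940 g
% P = 61.940 / 134.870 × 100 = 45.93%

45.93%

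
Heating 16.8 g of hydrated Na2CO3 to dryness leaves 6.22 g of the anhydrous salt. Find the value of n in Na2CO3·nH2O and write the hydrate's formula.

Mass of water lost = 16.8 − 6.22 = 10.58 g → 10.58 / 18.02 = 0.5871 mol H2O
Molar mass of Na2CO3 = 105.99 g/mol → mol Na2CO3 = 6.22 / 105.99 = 0.05868
n = 0.5871 / 0.05868 = 10.00 ≈ 10 → Na2CO3·10H2O

Na2CO3·10H2O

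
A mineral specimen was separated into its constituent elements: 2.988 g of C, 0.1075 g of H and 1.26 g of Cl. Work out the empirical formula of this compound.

C: 2.988 g ÷ 12.01 g/mol = 0.2488 mol
H: 0.1075 g ÷ 1.008 g/mol = 0.1066 mol
Cl: 1.26 g ÷ 35.45 g/mol = 0.03554 mol
Ratios (÷ 0.03554): C 7.000, H 3.000, Cl 1.000
→ C7H3Cl

C7H3Cl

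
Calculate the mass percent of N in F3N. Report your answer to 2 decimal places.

Molar mass = 3(19.00) + 1(14.01) = 71.010 g/mol
Mass of N per mole = 1 × 14.01 = 14.010 g
% N = 14.010 / 71.010 × 100 = 19.73%

19.73%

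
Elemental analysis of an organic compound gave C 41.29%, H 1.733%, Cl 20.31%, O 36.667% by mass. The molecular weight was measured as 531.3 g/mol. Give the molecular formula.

C18H9Cl3O12

Assume 100 g: 41.29 g C, 1.733 g H, 20.31 g Cl, 36.667 g O.
C: 41.29 g ÷ 12.01 g/mol = 3.438 mol
H: 1.733 g ÷ 1.008 g/mol = 1.719 mol
Cl: 20.31 g ÷ 35.45 g/mol = 0.5729 mol
O: 36.667 g ÷ 16.00 g/mol = 2.292 mol
Ratios (÷ 0.5729): C 6.001, H 3.001, Cl 1.000, O 4.000
≈ 6:3:1:4 → C6H3ClO4
Empirical-formula mass = 174.53 g/mol
n = 531.3 / 174.53 = 3.04 ≈ 3
Molecular formula = (C6H3ClO4)×3 = C18H9Cl3O12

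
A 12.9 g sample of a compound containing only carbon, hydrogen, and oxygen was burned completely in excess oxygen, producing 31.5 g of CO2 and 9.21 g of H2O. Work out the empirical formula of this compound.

mol C = 31.5 / 44.01 = 0.7157; mass C = 0.7157 × 12.01 = 8.596 g
mol H = 2 × (9.21 / 18.02) = 1.022; mass H = 1.022 × 1.008 = 1.030 g
mass O = 12.9 − (9.626) = 3.274 g → mol O = 0.2046
Ratios (÷ 0.2046): C 3.498, H 4.996, O 1.000
Multiply by 2: C 7.00, H 9.99, O 2.00 → C7H10O2

C7H10O2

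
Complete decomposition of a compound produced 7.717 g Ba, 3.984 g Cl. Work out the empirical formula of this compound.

BaCl2

n(Ba) = 7.717/137.33 = 0.05619, n(Cl) = 3.984/35.45 = 0.1124
Smallest is Ba at 0.05619 mol; normalising gives Ba 1.000, Cl 2.000
Ratio ≈ 1:2, so the empirical formula is BaCl2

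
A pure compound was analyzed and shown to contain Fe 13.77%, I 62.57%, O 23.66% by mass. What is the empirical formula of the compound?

FeI2O6

Assume 100 g: 13.77 g Fe, 62.57 g I, 23.66 g O.
Fe: 13.77 g ÷ 55.85 g/mol = 0.2466 mol
I: 62.57 g ÷ 126.90 g/mol = 0.4931 mol
O: 23.66 g ÷ 16.00 g/mol = 1.479 mol
Divide by the smallest (0.2466 mol Fe): Fe 1.000, I 2.000, O 5.998
≈ 1:2:6 → FeI2O6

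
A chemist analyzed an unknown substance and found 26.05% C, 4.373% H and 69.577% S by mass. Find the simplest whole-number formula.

CH2S

Assume 100 g: 26.05 g C, 4.373 g H, 69.577 g S.
n(C) = 26.05/12.01 = 2.169, n(H) = 4.373/1.008 = 4.338, n(S) = 69.577/32.07 = 2.17
Divide by the smallest (2.169 mol C): C 1.000, H 2.000, S 1.000
≈ 1:2:1 → CH2S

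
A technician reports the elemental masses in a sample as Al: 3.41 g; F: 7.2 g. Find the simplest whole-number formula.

Al: 3.41 g ÷ 26.98 g/mol = 0.1264 mol
F: 7.2 g ÷ 19.00 g/mol = 0.3789 mol
Divide by the smallest (0.1264 mol Al): Al 1.000, F 2.998
≈ 1:3 → AlF3

AlF3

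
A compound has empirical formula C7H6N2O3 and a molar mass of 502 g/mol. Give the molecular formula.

C21H18N6O9

Empirical-formula mass = 166.14 g/mol
n = 502 / 166.14 = 3.02 ≈ 3
Molecular formula = (C7H6N2O3)3 = C21H18N6O9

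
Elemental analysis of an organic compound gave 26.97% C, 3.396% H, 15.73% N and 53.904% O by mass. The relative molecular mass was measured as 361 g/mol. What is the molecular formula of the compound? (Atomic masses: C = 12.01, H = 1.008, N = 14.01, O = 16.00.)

Assume 100 g: 26.97 g C, 3.396 g H, 15.73 g N, 53.904 g O.
C: 26.97 g ÷ 12.01 g/mol = 2.246 mol
H: 3.396 g ÷ 1.008 g/mol = 3.369 mol
N: 15.73 g ÷ 14.01 g/mol = 1.123 mol
O: 53.904 g ÷ 16.00 g/mol = 3.369 mol
Divide by the smallest (1.123 mol N): C 2.000, H 3.001, N 1.000, O 3.001
≈ 2:3:1:3 → C2H3NO3
Empirical-formula mass = 89.05 g/mol
n = 361 / 89.05 = 4.05 ≈ 4
Molecular formula = (C2H3NO3)×4 = C8H12N4O12

C8H12N4O12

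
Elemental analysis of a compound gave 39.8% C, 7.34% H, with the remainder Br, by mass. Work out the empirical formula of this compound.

C5H11Br

Assume 100 g: 39.8 g C, 7.34 g H, 52.86 g Br.
n(C) = 39.8/12.01 = 3.314, n(H) = 7.34/1.008 = 7.282, n(Br) = 52.86/79.90 = 0.6616
Smallest is Br at 0.6616 mol; normalising gives C 5.009, H 11.007, Br 1.000
≈ 5:11:1 → C5H11Br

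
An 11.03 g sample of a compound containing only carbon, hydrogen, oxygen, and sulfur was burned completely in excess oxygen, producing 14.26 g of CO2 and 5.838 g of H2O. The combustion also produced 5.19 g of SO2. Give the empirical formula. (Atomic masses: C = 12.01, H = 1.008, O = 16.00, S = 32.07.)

mol C = 14.26 / 44.01 = 0.3240; mass C = 0.3240 × 12.01 = 3.891 g
mol H = 2 × (5.838 / 18.02) = 0.6479; mass H = 0.6479 × 1.008 = 0.6531 g
mol S = 5.19 / 64.07 = 0.08101; mass S = 2.598 g
mass O = 11.03 − (7.142) = 3.888 g → mol O = 0.2430
Divide by the smallest (0.08101 mol S): C 4.000, H 7.999, O 2.999, S 1.000
→ C4H8O3S

C4H8O3S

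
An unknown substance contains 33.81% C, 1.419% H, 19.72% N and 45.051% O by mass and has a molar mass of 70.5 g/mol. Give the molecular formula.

C2HNO2

Assume 100 g: 33.81 g C, 1.419 g H, 19.72 g N, 45.051 g O.
n(C) = 33.81/12.01 = 2.815, n(H) = 1.419/1.008 = 1.408, n(N) = 19.72/14.01 = 1.408, n(O) = 45.051/16.00 = 2.816
Divide by the smallest (1.408 mol N): C 2.000, H 1.000, N 1.000, O 2.000
≈ 2:1:1:2 → C2HNO2
Empirical-formula mass = 71.04 g/mol
n = 70.5 / 71.04 = 0.99 ≈ 1
Molecular formula = empirical formula = C2HNO2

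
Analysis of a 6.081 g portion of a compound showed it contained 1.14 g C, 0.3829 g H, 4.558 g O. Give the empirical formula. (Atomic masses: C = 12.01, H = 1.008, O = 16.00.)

Moles — C: 1.14 / 12.01 = 0.09492 mol; H: 0.3829 / 1.008 = 0.3799 mol; O: 4.558 / 16.00 = 0.2849 mol
Divide by the smallest (0.09492 mol C): C 1.000, H 4.002, O 3.001
→ CH4O3

CH4O3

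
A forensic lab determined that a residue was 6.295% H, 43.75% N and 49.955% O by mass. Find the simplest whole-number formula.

H2NO

Assume 100 g: 6.295 g H, 43.75 g N, 49.955 g O.
n(H) = 6.295/1.008 = 6.245, n(N) = 43.75/14.01 = 3.123, n(O) = 49.955/16.00 = 3.122
Smallest is O at 3.122 mol; normalising gives H 2.000, N 1.000, O 1.000
→ H2NO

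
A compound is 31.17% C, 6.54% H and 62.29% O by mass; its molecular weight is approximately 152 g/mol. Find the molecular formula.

Assume 100 g: 31.17 g C, 6.54 g H, 62.29 g O.
C: 31.17 g ÷ 12.01 g/mol = 2.595 mol
H: 6.54 g ÷ 1.008 g/mol = 6.488 mol
O: 62.29 g ÷ 16.00 g/mol = 3.893 mol
Divide by the smallest (2.595 mol C): C 1.000, H 2.500, O 1.500
×2: C 2.00, H 5.00, O 3.00 → C2H5O3
Empirical-formula mass = 77.06 g/mol
n = 152 / 77.06 = 1.97 ≈ 2
Molecular formula = (C2H5O3)×2 = C4H10O6

C4H10O6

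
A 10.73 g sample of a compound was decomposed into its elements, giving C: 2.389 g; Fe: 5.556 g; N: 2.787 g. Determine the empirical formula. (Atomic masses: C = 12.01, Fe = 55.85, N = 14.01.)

Moles — C: 2.389 / 12.01 = 0.1989 mol; Fe: 5.556 / 55.85 = 0.09948 mol; N: 2.787 / 14.01 = 0.1989 mol
Divide by the smallest (0.09948 mol Fe): C 2.000, Fe 1.000, N 2.000
≈ 2:1:2 → C2FeN2

C2FeN2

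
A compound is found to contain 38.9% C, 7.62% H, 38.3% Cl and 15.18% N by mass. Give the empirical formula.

Assume 100 g: 38.9 g C, 7.62 g H, 38.3 g Cl, 15.18 g N.
C: 38.9 g ÷ 12.01 g/mol = 3.239 mol
H: 7.62 g ÷ 1.008 g/mol = 7.56 mol
Cl: 38.3 g ÷ 35.45 g/mol = 1.08 mol
N: 15.18 g ÷ 14.01 g/mol = 1.084 mol
Ratios (÷ 1.08): C 2.998, H 6.997, Cl 1.000, N 1.003
Ratio ≈ 3:7:1:1, so the empirical formula is C3H7ClN

C3H7ClN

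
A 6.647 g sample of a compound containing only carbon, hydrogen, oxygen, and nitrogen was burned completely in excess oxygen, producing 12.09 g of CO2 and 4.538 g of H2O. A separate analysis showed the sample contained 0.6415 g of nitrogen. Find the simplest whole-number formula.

mol C = 12.09 / 44.01 = 0.2747; mass C = 0.2747 × 12.01 = 3.299 g
mol H = 2 × (4.538 / 18.02) = 0.5037; mass H = 0.5037 × 1.008 = 0.5077 g
mol N = 0.6415 / 14.01 = 0.04579
mass O = 6.647 − (4.448) = 2.199 g → mol O = 0.1374
Divide by the smallest (0.04579 mol N): C 6.000, H 11.000, N 1.000, O 3.001
≈ 6:11:1:3 → C6H11NO3

C6H11NO3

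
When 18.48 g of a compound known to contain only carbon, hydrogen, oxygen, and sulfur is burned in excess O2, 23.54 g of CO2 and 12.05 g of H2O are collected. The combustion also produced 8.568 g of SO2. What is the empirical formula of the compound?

C4H10O3S

mol C = 23.54 / 44.01 = 0.5349; mass C = 0.5349 × 12.01 = 6.424 g
mol H = 2 × (12.05 / 18.02) = 1.337; mass H = 1.337 × 1.008 = 1.348 g
mol S = 8.568 / 64.07 = 0.1337; mass S = 4.289 g
mass O = 18.48 − (12.06) = 6.419 g → mol O = 0.4012
Divide by the smallest (0.1337 mol S): C 4.000, H 10.001, O 3.000, S 1.000
Ratio ≈ 4:10:3:1, so the empirical formula is C4H10O3S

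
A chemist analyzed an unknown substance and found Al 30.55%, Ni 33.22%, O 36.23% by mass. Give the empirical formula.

Assume 100 g: 30.55 g Al, 33.22 g Ni, 36.23 g O.
Moles — Al: 30.55 / 26.98 = 1.132 mol; Ni: 33.22 / 58.69 = 0.566 mol; O: 36.23 / 16.00 = 2.264 mol
Ratios (÷ 0.566): Al 2.000, Ni 1.000, O 4.000
Ratio ≈ 2:1:4, so the empirical formula is Al2NiO4

Al2NiO4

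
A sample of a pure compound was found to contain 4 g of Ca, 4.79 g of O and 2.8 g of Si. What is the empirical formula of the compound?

CaO3Si

n(Ca) = 4/40.08 = 0.0998, n(O) = 4.79/16.00 = 0.2994, n(Si) = 2.8/28.09 = 0.09968
Ratios (÷ 0.09968): Ca 1.001, O 3.003, Si 1.000
→ CaO3Si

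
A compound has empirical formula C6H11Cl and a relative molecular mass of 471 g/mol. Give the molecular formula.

C24H44Cl4

Empirical-formula mass = 118.60 g/mol
n = 471 / 118.60 = 3.97 ≈ 4
Molecular formula = (C6H11Cl)4 = C24H44Cl4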